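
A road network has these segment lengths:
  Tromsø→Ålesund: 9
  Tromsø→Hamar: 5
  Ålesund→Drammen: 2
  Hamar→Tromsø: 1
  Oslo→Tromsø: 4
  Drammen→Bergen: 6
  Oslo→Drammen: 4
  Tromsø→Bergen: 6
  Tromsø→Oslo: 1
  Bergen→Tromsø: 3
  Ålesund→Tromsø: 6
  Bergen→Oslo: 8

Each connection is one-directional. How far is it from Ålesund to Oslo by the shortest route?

7

Candidate routes:
Ålesund -> Tromsø -> Oslo: 6 + 1 = 7
Ålesund -> Drammen -> Bergen -> Tromsø -> Oslo: 2 + 6 + 3 + 1 = 12
Ålesund -> Drammen -> Bergen -> Oslo: 2 + 6 + 8 = 16
Ålesund -> Tromsø -> Bergen -> Oslo: 6 + 6 + 8 = 20
Best route has total 7.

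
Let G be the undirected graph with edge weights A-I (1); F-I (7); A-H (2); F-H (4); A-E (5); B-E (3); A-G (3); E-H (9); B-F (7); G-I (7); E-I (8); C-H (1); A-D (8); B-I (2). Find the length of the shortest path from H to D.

10

A few of the H→D routes:
H→A→D: 2 + 8 = 10
H→E→A→D: 9 + 5 + 8 = 22
H→F→I→A→D: 4 + 7 + 1 + 8 = 20
Shortest: 10.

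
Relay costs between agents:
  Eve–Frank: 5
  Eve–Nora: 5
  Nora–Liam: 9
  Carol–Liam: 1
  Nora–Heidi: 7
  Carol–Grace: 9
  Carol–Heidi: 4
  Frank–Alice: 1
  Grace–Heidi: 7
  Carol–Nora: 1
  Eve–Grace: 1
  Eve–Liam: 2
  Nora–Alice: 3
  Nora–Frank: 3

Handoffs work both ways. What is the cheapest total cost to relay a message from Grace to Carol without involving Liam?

7

Some routes from Grace to Carol avoiding Liam:
Grace -> Heidi -> Nora -> Carol: 7 + 7 + 1 = 15
Grace -> Carol: 9
Grace -> Heidi -> Carol: 7 + 4 = 11
Grace -> Eve -> Frank -> Nora -> Carol: 1 + 5 + 3 + 1 = 10
Grace -> Eve -> Nora -> Carol: 1 + 5 + 1 = 7
Grace -> Eve -> Frank -> Alice -> Nora -> Carol: 1 + 5 + 1 + 3 + 1 = 11
The minimum is 7.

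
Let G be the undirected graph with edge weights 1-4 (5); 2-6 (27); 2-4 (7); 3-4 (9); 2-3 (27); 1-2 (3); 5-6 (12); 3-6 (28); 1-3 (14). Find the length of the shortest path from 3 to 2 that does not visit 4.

Candidate routes:
3→2: 27
3→1→2: 14 + 3 = 17
3→6→2: 28 + 27 = 55
Shortest: 17.

17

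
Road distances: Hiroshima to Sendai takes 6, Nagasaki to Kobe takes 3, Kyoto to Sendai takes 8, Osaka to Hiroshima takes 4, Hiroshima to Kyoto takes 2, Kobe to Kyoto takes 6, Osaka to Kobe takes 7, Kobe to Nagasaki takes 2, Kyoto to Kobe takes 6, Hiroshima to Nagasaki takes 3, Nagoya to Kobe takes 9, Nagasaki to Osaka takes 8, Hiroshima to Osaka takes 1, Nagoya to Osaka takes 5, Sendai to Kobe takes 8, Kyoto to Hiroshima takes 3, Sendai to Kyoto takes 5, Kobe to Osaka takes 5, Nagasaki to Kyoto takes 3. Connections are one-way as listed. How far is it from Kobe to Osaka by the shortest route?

5

Candidate routes:
Kobe - Kyoto - Hiroshima - Osaka: 6 + 3 + 1 = 10
Kobe - Kyoto - Hiroshima - Nagasaki - Osaka: 6 + 3 + 3 + 8 = 20
Kobe - Osaka: 5
Kobe - Nagasaki - Kyoto - Hiroshima - Osaka: 2 + 3 + 3 + 1 = 9
Kobe - Nagasaki - Osaka: 2 + 8 = 10
The minimum is 5.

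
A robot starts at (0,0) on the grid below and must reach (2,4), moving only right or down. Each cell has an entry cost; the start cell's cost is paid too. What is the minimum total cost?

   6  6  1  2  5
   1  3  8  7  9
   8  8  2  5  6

Cheapest: r0c0→r1c0→r1c1→r1c2→r2c2→r2c3→r2c4
  6 + 1 + 3 + 8 + 2 + 5 + 6 = 31

31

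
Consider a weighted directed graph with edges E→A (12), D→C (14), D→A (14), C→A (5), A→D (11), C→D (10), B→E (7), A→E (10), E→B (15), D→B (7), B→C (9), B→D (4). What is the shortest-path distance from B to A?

Checking several routes:
B → C → A: 9 + 5 = 14
B → E → A: 7 + 12 = 19
B → D → A: 4 + 14 = 18
The minimum is 14.

14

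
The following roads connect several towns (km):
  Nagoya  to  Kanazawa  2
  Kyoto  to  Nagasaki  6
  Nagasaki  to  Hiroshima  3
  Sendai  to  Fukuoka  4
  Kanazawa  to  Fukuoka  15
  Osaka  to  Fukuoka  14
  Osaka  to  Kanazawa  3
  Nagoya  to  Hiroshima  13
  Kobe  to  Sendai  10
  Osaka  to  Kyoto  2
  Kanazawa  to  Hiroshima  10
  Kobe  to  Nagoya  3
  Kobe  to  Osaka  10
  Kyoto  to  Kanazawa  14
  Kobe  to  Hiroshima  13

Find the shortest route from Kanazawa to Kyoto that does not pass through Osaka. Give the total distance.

14

Some routes from Kanazawa to Kyoto avoiding Osaka:
Kanazawa -> Nagoya -> Hiroshima -> Nagasaki -> Kyoto: 2 + 13 + 3 + 6 = 24
Kanazawa -> Nagoya -> Kobe -> Hiroshima -> Nagasaki -> Kyoto: 2 + 3 + 13 + 3 + 6 = 27
Kanazawa -> Hiroshima -> Nagasaki -> Kyoto: 10 + 3 + 6 = 19
Kanazawa -> Kyoto: 14
Best route has total 14 km.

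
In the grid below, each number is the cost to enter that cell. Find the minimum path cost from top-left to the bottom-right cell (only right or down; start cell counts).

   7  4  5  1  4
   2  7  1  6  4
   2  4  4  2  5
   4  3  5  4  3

Cheapest: r0c0 r1c0 r2c0 r2c1 r2c2 r2c3 r3c3 r3c4
  7 + 2 + 2 + 4 + 4 + 2 + 4 + 3 = 28
(Top row then right column would cost 33.)

28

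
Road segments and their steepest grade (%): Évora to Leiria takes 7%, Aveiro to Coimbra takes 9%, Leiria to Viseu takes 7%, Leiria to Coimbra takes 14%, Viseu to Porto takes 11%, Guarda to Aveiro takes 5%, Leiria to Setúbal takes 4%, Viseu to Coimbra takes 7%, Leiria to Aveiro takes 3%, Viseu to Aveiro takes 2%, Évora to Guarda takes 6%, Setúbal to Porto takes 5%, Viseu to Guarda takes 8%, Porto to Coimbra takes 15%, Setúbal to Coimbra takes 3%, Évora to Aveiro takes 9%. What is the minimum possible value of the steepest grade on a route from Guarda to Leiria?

5

Comparing a few candidate routes:
Guarda-Évora-Leiria: max(6, 7) = 7
Guarda-Aveiro-Leiria: max(5, 3) = 5
Guarda-Aveiro-Viseu-Coimbra-Setúbal-Leiria: max(5, 2, 7, 3, 4) = 7
Guarda-Viseu-Leiria: max(8, 7) = 8
Guarda-Viseu-Coimbra-Setúbal-Leiria: max(8, 7, 3, 4) = 8
Guarda-Aveiro-Viseu-Leiria: max(5, 2, 7) = 7
The minimum achievable maximum is 5%.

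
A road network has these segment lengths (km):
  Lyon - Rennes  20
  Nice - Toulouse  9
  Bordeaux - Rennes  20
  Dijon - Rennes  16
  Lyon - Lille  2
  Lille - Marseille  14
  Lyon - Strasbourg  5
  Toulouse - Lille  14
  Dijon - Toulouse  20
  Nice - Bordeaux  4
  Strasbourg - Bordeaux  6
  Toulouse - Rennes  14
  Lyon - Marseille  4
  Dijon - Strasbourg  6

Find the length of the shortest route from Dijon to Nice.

16

Comparing a few candidate routes:
Dijon -> Strasbourg -> Bordeaux -> Nice: 6 + 6 + 4 = 16
Dijon -> Rennes -> Toulouse -> Nice: 16 + 14 + 9 = 39
Dijon -> Strasbourg -> Lyon -> Lille -> Toulouse -> Nice: 6 + 5 + 2 + 14 + 9 = 36
Dijon -> Toulouse -> Lille -> Lyon -> Strasbourg -> Bordeaux -> Nice: 20 + 14 + 2 + 5 + 6 + 4 = 51
Dijon -> Rennes -> Bordeaux -> Nice: 16 + 20 + 4 = 40
Dijon -> Toulouse -> Nice: 20 + 9 = 29
Shortest: 16 km.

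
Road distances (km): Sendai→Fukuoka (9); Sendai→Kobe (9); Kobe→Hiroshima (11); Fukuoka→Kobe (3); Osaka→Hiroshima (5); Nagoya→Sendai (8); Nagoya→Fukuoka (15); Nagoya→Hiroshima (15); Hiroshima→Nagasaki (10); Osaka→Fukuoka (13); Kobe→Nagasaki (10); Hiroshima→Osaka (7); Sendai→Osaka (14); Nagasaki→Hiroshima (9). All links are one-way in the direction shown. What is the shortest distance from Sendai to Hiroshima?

19

Some routes from Sendai to Hiroshima:
Sendai-Kobe-Hiroshima: 9 + 11 = 20
Sendai-Kobe-Nagasaki-Hiroshima: 9 + 10 + 9 = 28
Sendai-Osaka-Hiroshima: 14 + 5 = 19
Sendai-Fukuoka-Kobe-Nagasaki-Hiroshima: 9 + 3 + 10 + 9 = 31
Sendai-Fukuoka-Kobe-Hiroshima: 9 + 3 + 11 = 23
The minimum is 19 km.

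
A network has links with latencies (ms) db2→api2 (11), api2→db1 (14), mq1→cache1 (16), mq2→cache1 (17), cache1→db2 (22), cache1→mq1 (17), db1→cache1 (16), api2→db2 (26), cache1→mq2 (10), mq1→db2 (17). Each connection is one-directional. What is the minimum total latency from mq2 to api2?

Routes from mq2 to api2:
mq2-cache1-mq1-db2-api2: 17 + 17 + 17 + 11 = 62
mq2-cache1-db2-api2: 17 + 22 + 11 = 50
Best route has total 50 ms.

50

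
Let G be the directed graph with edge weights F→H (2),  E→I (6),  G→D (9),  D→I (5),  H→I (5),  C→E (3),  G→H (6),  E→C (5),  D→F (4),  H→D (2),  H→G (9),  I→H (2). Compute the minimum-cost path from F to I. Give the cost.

Paths from F to I:
F-H-G-D-I: 2 + 9 + 9 + 5 = 25
F-H-I: 2 + 5 = 7
F-H-D-I: 2 + 2 + 5 = 9
The minimum is 7.

7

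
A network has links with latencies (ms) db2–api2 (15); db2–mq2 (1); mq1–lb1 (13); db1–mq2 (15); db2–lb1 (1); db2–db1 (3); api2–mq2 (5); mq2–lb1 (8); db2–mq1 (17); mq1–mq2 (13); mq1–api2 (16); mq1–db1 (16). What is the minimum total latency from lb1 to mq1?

13

Checking several routes:
lb1-db2-mq2-api2-mq1: 1 + 1 + 5 + 16 = 23
lb1-db2-mq2-mq1: 1 + 1 + 13 = 15
lb1-mq2-mq1: 8 + 13 = 21
lb1-mq1: 13
lb1-db2-db1-mq1: 1 + 3 + 16 = 20
lb1-db2-mq1: 1 + 17 = 18
The minimum is 13 ms.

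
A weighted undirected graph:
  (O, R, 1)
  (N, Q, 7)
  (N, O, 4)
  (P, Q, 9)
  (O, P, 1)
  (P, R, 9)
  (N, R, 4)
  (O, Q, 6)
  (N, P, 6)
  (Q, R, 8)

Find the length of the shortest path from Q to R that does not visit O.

8

Some routes from Q to R avoiding O:
Q-R: 8
Q-N-R: 7 + 4 = 11
Q-P-R: 9 + 9 = 18
Best route has total 8.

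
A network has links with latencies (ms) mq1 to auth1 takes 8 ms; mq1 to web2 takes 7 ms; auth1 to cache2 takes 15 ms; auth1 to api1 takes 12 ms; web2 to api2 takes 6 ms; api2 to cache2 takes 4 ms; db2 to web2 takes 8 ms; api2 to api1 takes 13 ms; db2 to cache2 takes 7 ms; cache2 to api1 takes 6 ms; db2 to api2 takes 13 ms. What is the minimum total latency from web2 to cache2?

A few of the web2→cache2 routes:
web2→db2→api2→cache2: 8 + 13 + 4 = 25
web2→db2→cache2: 8 + 7 = 15
web2→api2→api1→cache2: 6 + 13 + 6 = 25
web2→api2→cache2: 6 + 4 = 10
The minimum is 10 ms.

10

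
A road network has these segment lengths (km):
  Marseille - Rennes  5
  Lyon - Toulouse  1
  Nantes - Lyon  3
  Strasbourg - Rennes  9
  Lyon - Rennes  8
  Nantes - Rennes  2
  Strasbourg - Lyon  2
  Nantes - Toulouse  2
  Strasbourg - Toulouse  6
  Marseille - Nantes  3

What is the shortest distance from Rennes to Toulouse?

4

Some routes from Rennes to Toulouse:
Rennes -> Lyon -> Toulouse: 8 + 1 = 9
Rennes -> Nantes -> Lyon -> Toulouse: 2 + 3 + 1 = 6
Rennes -> Nantes -> Toulouse: 2 + 2 = 4
Rennes -> Marseille -> Nantes -> Toulouse: 5 + 3 + 2 = 10
Best route has total 4 km.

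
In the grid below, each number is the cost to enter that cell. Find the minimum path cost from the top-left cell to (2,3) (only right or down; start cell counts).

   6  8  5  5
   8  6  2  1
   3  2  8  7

Path r0c0 -> r0c1 -> r0c2 -> r1c2 -> r1c3 -> r2c3: 6 + 8 + 5 + 2 + 1 + 7 = 29.

29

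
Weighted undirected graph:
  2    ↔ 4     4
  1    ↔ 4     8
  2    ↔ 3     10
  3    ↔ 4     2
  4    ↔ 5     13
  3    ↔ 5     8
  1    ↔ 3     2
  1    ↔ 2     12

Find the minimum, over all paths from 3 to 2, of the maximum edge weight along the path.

4

Some routes from 3 to 2:
3-1-4-2: max(2, 8, 4) = 8
3-4-2: max(2, 4) = 4
3-2: max(10) = 10
Best route has worst link 4.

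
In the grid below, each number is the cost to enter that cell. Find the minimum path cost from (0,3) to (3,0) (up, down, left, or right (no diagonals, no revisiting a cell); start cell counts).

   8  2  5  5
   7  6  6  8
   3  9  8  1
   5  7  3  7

One optimal route is (0,3) (0,2) (0,1) (1,1) (1,0) (2,0) (3,0).
Its cost is 5 + 5 + 2 + 6 + 7 + 3 + 5 = 33.

33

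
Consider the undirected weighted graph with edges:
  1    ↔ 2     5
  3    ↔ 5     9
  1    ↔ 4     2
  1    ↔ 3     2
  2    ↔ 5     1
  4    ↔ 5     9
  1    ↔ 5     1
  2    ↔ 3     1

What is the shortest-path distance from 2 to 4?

Some routes from 2 to 4:
2-3-5-1-4: 1 + 9 + 1 + 2 = 13
2-3-1-4: 1 + 2 + 2 = 5
2-1-4: 5 + 2 = 7
2-5-4: 1 + 9 = 10
2-5-1-4: 1 + 1 + 2 = 4
2-3-1-5-4: 1 + 2 + 1 + 9 = 13
Shortest: 4.

4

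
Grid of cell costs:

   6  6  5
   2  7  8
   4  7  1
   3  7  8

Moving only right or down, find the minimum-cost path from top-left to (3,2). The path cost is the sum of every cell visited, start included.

28

One optimal route is [0,0] → [1,0] → [2,0] → [2,1] → [2,2] → [3,2].
Its cost is 6 + 2 + 4 + 7 + 1 + 8 = 28.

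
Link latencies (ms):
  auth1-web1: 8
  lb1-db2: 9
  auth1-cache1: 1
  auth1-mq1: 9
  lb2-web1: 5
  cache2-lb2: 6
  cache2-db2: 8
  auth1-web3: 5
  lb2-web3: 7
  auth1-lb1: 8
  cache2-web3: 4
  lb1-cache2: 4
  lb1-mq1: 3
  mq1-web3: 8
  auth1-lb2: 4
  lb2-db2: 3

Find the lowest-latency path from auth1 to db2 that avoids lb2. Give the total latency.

17

Some routes from auth1 to db2 avoiding lb2:
auth1 - web3 - cache2 - db2: 5 + 4 + 8 = 17
auth1 - lb1 - cache2 - db2: 8 + 4 + 8 = 20
auth1 - lb1 - db2: 8 + 9 = 17
The minimum is 17 ms.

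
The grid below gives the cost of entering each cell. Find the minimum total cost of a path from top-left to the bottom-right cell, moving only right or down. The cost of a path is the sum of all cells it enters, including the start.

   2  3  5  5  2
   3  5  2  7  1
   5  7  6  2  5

One optimal route is r0c0 → r0c1 → r0c2 → r0c3 → r0c4 → r1c4 → r2c4.
Its cost is 2 + 3 + 5 + 5 + 2 + 1 + 5 = 23.

23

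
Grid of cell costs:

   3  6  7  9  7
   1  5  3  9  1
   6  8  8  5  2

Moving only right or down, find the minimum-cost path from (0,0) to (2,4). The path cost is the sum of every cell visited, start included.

One optimal route is (0,0) → (1,0) → (1,1) → (1,2) → (1,3) → (1,4) → (2,4).
Its cost is 3 + 1 + 5 + 3 + 9 + 1 + 2 = 24.
(Top row then right column would cost 35.)

24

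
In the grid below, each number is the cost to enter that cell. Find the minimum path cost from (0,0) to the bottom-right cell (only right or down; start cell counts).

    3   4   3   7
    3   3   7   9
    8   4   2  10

25

One optimal route is (0,0) → (1,0) → (1,1) → (2,1) → (2,2) → (2,3).
Its cost is 3 + 3 + 3 + 4 + 2 + 10 = 25.
For comparison, the top-then-right route costs 36.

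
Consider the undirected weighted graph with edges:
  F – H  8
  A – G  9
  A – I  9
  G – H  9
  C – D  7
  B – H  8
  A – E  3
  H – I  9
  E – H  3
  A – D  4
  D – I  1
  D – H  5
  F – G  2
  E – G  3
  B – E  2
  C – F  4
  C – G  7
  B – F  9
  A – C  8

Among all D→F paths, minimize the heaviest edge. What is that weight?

Comparing a few candidate routes:
D -> C -> F: max(7, 4) = 7
D -> H -> E -> G -> F: max(5, 3, 3, 2) = 5
D -> A -> E -> G -> F: max(4, 3, 3, 2) = 4
The minimum achievable maximum is 4.

4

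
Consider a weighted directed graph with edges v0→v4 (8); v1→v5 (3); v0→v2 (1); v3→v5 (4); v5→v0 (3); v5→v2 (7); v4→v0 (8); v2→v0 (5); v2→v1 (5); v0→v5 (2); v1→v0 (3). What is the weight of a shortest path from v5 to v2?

Candidate routes:
v5-v0-v2: 3 + 1 = 4
v5-v2: 7
The minimum is 4.

4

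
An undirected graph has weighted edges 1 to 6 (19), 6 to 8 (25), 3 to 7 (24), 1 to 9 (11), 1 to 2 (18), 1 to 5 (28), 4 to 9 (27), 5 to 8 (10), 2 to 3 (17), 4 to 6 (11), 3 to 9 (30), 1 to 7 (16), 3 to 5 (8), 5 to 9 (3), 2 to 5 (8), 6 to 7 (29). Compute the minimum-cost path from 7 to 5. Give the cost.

Checking several routes:
7 → 3 → 5: 24 + 8 = 32
7 → 1 → 2 → 5: 16 + 18 + 8 = 42
7 → 1 → 9 → 5: 16 + 11 + 3 = 30
7 → 1 → 5: 16 + 28 = 44
7 → 3 → 2 → 5: 24 + 17 + 8 = 49
The minimum is 30.

30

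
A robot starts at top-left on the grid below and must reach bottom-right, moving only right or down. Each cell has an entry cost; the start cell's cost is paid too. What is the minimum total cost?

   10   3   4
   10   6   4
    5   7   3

24

One optimal route is (0,0)→(0,1)→(0,2)→(1,2)→(2,2).
Its cost is 10 + 3 + 4 + 4 + 3 = 24.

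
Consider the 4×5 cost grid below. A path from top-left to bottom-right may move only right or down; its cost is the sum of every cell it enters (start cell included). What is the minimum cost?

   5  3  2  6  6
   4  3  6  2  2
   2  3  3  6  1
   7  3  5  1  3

24

Best path: [0,0] [0,1] [0,2] [0,3] [1,3] [1,4] [2,4] [3,4]
Cost: 5 + 3 + 2 + 6 + 2 + 2 + 1 + 3 = 24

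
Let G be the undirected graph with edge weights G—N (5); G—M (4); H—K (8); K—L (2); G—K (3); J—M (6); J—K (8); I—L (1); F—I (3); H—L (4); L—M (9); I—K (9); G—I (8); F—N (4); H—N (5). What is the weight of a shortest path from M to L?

Checking several routes:
M-G-I-L: 4 + 8 + 1 = 13
M-J-K-L: 6 + 8 + 2 = 16
M-G-K-I-L: 4 + 3 + 9 + 1 = 17
M-L: 9
M-G-K-L: 4 + 3 + 2 = 9
Best route has total 9.

9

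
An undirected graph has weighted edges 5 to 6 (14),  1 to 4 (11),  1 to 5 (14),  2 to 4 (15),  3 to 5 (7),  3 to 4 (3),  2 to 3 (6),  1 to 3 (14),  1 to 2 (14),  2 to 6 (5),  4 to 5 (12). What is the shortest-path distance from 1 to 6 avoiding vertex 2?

Paths from 1 to 6 avoiding 2:
1 - 4 - 5 - 6: 11 + 12 + 14 = 37
1 - 4 - 3 - 5 - 6: 11 + 3 + 7 + 14 = 35
1 - 3 - 4 - 5 - 6: 14 + 3 + 12 + 14 = 43
1 - 5 - 6: 14 + 14 = 28
1 - 3 - 5 - 6: 14 + 7 + 14 = 35
Shortest: 28.

28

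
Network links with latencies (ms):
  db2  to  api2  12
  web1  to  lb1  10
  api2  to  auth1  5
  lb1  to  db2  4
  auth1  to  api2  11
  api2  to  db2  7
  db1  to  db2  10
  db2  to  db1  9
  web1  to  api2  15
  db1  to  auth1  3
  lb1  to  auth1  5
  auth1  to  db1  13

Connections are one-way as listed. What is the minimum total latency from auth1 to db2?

18

Routes from auth1 to db2:
auth1 - db1 - db2: 13 + 10 = 23
auth1 - api2 - db2: 11 + 7 = 18
The minimum is 18 ms.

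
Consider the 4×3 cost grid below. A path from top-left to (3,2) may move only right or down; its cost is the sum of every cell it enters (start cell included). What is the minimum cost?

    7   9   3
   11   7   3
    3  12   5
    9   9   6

33

Best path: r0c0 → r0c1 → r0c2 → r1c2 → r2c2 → r3c2
Cost: 7 + 9 + 3 + 3 + 5 + 6 = 33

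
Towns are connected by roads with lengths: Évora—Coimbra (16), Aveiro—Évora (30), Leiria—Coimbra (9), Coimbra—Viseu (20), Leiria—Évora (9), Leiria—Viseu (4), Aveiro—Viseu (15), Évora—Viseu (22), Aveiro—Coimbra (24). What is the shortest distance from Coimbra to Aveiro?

Checking several routes:
Coimbra→Leiria→Viseu→Aveiro: 9 + 4 + 15 = 28
Coimbra→Aveiro: 24
Coimbra→Viseu→Aveiro: 20 + 15 = 35
The minimum is 24.

24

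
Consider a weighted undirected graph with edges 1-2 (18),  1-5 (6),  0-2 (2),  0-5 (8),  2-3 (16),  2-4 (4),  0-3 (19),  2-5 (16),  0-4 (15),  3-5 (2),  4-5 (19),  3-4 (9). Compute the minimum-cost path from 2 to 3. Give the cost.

Comparing a few candidate routes:
2 → 4 → 3: 4 + 9 = 13
2 → 5 → 3: 16 + 2 = 18
2 → 3: 16
2 → 0 → 5 → 3: 2 + 8 + 2 = 12
2 → 4 → 5 → 3: 4 + 19 + 2 = 25
2 → 0 → 3: 2 + 19 = 21
Best route has total 12.

12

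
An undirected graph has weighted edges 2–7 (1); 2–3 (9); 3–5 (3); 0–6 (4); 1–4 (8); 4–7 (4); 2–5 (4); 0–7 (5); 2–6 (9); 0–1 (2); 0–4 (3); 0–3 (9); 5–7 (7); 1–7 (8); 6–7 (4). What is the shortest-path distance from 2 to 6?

A few of the 2→6 routes:
2→6: 9
2→7→4→0→6: 1 + 4 + 3 + 4 = 12
2→7→6: 1 + 4 = 5
2→7→0→6: 1 + 5 + 4 = 10
2→5→7→6: 4 + 7 + 4 = 15
2→7→1→0→6: 1 + 8 + 2 + 4 = 15
The minimum is 5.

5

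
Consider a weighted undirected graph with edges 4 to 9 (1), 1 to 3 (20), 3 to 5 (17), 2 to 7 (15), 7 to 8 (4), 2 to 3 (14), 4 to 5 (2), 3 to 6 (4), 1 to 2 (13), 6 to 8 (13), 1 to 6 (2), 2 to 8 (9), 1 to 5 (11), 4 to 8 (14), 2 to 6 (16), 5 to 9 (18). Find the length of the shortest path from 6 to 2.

Some routes from 6 to 2:
6 → 2: 16
6 → 8 → 2: 13 + 9 = 22
6 → 1 → 2: 2 + 13 = 15
6 → 1 → 3 → 2: 2 + 20 + 14 = 36
6 → 3 → 2: 4 + 14 = 18
6 → 8 → 7 → 2: 13 + 4 + 15 = 32
Best route has total 15.

15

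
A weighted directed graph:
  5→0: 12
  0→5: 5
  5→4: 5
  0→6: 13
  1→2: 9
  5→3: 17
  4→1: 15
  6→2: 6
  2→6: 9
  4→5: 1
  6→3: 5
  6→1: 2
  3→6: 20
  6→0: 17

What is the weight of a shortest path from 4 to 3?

A few of the 4→3 routes:
4 -> 5 -> 0 -> 6 -> 3: 1 + 12 + 13 + 5 = 31
4 -> 1 -> 2 -> 6 -> 3: 15 + 9 + 9 + 5 = 38
4 -> 5 -> 3: 1 + 17 = 18
Shortest: 18.

18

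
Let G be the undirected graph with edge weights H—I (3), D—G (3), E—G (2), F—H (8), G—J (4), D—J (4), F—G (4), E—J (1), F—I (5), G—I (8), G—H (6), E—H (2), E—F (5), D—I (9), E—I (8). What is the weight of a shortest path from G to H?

4

Checking several routes:
G→I→H: 8 + 3 = 11
G→E→H: 2 + 2 = 4
G→J→E→H: 4 + 1 + 2 = 7
G→H: 6
G→D→J→E→H: 3 + 4 + 1 + 2 = 10
Best route has total 4.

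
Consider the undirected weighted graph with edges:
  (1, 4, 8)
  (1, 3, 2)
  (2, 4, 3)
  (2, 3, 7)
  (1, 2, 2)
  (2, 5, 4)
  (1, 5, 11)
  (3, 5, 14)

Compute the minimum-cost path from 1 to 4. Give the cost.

Some routes from 1 to 4:
1 -> 3 -> 5 -> 2 -> 4: 2 + 14 + 4 + 3 = 23
1 -> 3 -> 2 -> 4: 2 + 7 + 3 = 12
1 -> 5 -> 2 -> 4: 11 + 4 + 3 = 18
1 -> 2 -> 4: 2 + 3 = 5
1 -> 4: 8
Shortest: 5.

5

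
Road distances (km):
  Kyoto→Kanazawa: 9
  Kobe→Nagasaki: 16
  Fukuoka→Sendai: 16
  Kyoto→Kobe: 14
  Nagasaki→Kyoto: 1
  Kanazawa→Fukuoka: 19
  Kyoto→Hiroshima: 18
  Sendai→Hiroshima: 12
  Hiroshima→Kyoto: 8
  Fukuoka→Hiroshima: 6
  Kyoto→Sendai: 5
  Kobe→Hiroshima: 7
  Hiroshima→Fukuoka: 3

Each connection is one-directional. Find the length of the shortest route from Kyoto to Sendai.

Candidate routes:
Kyoto→Hiroshima→Fukuoka→Sendai: 18 + 3 + 16 = 37
Kyoto→Kobe→Hiroshima→Fukuoka→Sendai: 14 + 7 + 3 + 16 = 40
Kyoto→Sendai: 5
Kyoto→Kanazawa→Fukuoka→Sendai: 9 + 19 + 16 = 44
Shortest: 5 km.

5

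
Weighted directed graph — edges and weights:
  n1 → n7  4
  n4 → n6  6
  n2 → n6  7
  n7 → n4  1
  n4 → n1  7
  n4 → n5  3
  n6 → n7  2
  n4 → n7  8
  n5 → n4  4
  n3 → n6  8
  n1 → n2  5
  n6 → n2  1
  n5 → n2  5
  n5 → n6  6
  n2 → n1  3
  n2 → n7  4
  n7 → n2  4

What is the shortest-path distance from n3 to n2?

9

Candidate routes:
n3 -> n6 -> n7 -> n2: 8 + 2 + 4 = 14
n3 -> n6 -> n7 -> n4 -> n5 -> n2: 8 + 2 + 1 + 3 + 5 = 19
n3 -> n6 -> n7 -> n4 -> n1 -> n2: 8 + 2 + 1 + 7 + 5 = 23
n3 -> n6 -> n2: 8 + 1 = 9
Shortest: 9.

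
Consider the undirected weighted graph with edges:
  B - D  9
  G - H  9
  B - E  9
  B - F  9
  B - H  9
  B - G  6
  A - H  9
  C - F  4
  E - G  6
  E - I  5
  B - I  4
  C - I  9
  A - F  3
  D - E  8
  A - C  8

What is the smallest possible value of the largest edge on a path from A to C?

A few of the A→C routes:
A → H → G → B → D → E → I → C: max(9, 9, 6, 9, 8, 5, 9) = 9
A → F → C: max(3, 4) = 4
A → H → G → B → E → I → C: max(9, 9, 6, 9, 5, 9) = 9
A → C: max(8) = 8
A → H → G → B → F → C: max(9, 9, 6, 9, 4) = 9
A → H → G → B → I → C: max(9, 9, 6, 4, 9) = 9
Best route has worst link 4.

4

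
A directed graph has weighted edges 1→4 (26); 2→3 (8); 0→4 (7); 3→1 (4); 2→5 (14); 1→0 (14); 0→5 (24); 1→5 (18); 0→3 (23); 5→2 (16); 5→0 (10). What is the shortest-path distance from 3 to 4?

25

Paths from 3 to 4:
3 - 1 - 4: 4 + 26 = 30
3 - 1 - 0 - 4: 4 + 14 + 7 = 25
3 - 1 - 5 - 0 - 4: 4 + 18 + 10 + 7 = 39
Shortest: 25.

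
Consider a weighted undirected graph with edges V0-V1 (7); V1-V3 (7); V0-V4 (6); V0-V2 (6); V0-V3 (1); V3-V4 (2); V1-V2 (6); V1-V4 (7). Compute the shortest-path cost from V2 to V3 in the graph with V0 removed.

13

Routes from V2 to V3 avoiding V0:
V2-V1-V4-V3: 6 + 7 + 2 = 15
V2-V1-V3: 6 + 7 = 13
The minimum is 13.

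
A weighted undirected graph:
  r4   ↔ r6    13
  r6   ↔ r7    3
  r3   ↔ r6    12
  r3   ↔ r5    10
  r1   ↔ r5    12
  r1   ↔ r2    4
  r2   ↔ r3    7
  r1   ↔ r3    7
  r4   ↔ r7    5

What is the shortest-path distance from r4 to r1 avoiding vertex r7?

32

Paths from r4 to r1 avoiding r7:
r4 - r6 - r3 - r1: 13 + 12 + 7 = 32
r4 - r6 - r3 - r5 - r1: 13 + 12 + 10 + 12 = 47
r4 - r6 - r3 - r2 - r1: 13 + 12 + 7 + 4 = 36
Shortest: 32.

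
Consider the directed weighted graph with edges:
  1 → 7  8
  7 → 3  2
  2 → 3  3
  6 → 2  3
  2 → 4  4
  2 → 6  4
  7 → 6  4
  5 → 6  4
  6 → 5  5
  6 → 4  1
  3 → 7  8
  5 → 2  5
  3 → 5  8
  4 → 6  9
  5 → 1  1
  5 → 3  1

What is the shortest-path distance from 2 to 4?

4

Checking several routes:
2 - 3 - 5 - 6 - 4: 3 + 8 + 4 + 1 = 16
2 - 6 - 4: 4 + 1 = 5
2 - 4: 4
Shortest: 4.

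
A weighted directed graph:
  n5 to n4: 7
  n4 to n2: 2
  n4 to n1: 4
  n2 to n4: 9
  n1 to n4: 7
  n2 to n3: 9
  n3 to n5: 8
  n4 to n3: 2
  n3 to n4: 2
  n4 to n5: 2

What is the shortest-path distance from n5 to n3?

9

Candidate routes:
n5→n4→n2→n3: 7 + 2 + 9 = 18
n5→n4→n3: 7 + 2 = 9
Best route has total 9.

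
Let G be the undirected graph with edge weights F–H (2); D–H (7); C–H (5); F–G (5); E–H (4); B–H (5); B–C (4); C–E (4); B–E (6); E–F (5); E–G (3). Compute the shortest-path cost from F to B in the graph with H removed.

A few of the F→B routes:
F-G-E-B: 5 + 3 + 6 = 14
F-E-C-B: 5 + 4 + 4 = 13
F-E-B: 5 + 6 = 11
The minimum is 11.

11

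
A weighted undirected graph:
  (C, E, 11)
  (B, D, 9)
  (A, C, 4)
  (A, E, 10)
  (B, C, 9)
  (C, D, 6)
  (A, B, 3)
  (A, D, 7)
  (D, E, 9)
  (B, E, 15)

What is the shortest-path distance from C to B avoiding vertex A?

9

Comparing a few candidate routes:
C→D→B: 6 + 9 = 15
C→E→B: 11 + 15 = 26
C→B: 9
Shortest: 9.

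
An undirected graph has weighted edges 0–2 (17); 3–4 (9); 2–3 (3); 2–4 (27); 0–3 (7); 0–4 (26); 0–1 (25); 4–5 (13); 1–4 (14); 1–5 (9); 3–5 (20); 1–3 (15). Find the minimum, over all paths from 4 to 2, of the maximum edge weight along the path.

9

Some routes from 4 to 2:
4 - 3 - 2: max(9, 3) = 9
4 - 5 - 1 - 3 - 0 - 2: max(13, 9, 15, 7, 17) = 17
4 - 1 - 3 - 2: max(14, 15, 3) = 15
4 - 1 - 3 - 0 - 2: max(14, 15, 7, 17) = 17
4 - 3 - 0 - 2: max(9, 7, 17) = 17
4 - 5 - 1 - 3 - 2: max(13, 9, 15, 3) = 15
The minimum achievable maximum is 9.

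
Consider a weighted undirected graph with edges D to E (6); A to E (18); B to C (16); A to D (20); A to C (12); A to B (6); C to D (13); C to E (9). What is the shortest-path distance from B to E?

Some routes from B to E:
B → C → E: 16 + 9 = 25
B → A → E: 6 + 18 = 24
B → A → C → E: 6 + 12 + 9 = 27
Best route has total 24.

24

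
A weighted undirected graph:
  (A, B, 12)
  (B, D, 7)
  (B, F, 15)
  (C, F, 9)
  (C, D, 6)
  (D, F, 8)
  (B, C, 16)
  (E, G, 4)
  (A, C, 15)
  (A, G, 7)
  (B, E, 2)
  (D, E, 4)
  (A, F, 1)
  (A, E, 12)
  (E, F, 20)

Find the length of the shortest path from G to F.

Comparing a few candidate routes:
G - E - B - A - F: 4 + 2 + 12 + 1 = 19
G - E - D - F: 4 + 4 + 8 = 16
G - E - A - F: 4 + 12 + 1 = 17
G - A - F: 7 + 1 = 8
Best route has total 8.

8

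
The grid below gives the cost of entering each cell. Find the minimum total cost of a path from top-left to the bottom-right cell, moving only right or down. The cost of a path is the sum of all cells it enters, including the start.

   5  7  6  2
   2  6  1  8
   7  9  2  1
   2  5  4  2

One optimal route is (0,0) → (1,0) → (1,1) → (1,2) → (2,2) → (2,3) → (3,3).
Its cost is 5 + 2 + 6 + 1 + 2 + 1 + 2 = 19.
For comparison, the top-then-right route costs 31.

19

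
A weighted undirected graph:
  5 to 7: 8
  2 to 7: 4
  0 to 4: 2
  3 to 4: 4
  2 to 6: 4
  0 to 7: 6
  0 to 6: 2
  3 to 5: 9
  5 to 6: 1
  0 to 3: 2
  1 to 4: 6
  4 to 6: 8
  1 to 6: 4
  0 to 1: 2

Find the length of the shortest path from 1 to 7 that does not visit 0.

12

Checking several routes:
1 -> 6 -> 5 -> 7: 4 + 1 + 8 = 13
1 -> 4 -> 6 -> 5 -> 7: 6 + 8 + 1 + 8 = 23
1 -> 4 -> 6 -> 2 -> 7: 6 + 8 + 4 + 4 = 22
1 -> 6 -> 2 -> 7: 4 + 4 + 4 = 12
1 -> 4 -> 3 -> 5 -> 7: 6 + 4 + 9 + 8 = 27
Shortest: 12.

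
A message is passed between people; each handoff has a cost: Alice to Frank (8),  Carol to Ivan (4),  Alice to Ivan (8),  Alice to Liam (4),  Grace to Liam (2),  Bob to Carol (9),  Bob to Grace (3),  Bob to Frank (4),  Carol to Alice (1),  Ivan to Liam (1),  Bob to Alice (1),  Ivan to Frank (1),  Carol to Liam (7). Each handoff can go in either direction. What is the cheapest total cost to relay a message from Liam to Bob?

5

Comparing a few candidate routes:
Liam - Alice - Bob: 4 + 1 = 5
Liam - Ivan - Frank - Bob: 1 + 1 + 4 = 6
Liam - Grace - Bob: 2 + 3 = 5
Liam - Ivan - Carol - Alice - Bob: 1 + 4 + 1 + 1 = 7
Liam - Carol - Alice - Bob: 7 + 1 + 1 = 9
The minimum is 5.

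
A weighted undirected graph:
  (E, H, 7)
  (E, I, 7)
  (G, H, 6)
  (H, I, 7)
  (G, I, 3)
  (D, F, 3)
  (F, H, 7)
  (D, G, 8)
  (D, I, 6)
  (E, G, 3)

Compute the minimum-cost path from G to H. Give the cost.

6

A few of the G→H routes:
G→I→H: 3 + 7 = 10
G→E→H: 3 + 7 = 10
G→H: 6
The minimum is 6.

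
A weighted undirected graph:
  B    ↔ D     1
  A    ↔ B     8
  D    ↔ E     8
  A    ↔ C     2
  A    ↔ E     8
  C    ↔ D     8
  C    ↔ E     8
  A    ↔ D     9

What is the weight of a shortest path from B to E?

9

Checking several routes:
B → D → C → E: 1 + 8 + 8 = 17
B → D → E: 1 + 8 = 9
B → A → E: 8 + 8 = 16
Shortest: 9.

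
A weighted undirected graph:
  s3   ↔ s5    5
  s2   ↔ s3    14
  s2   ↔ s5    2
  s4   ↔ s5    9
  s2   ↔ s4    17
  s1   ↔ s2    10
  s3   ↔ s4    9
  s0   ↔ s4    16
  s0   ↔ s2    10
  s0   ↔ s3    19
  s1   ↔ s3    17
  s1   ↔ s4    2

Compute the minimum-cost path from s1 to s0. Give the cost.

Some routes from s1 to s0:
s1 -> s4 -> s5 -> s2 -> s0: 2 + 9 + 2 + 10 = 23
s1 -> s2 -> s0: 10 + 10 = 20
s1 -> s4 -> s0: 2 + 16 = 18
Best route has total 18.

18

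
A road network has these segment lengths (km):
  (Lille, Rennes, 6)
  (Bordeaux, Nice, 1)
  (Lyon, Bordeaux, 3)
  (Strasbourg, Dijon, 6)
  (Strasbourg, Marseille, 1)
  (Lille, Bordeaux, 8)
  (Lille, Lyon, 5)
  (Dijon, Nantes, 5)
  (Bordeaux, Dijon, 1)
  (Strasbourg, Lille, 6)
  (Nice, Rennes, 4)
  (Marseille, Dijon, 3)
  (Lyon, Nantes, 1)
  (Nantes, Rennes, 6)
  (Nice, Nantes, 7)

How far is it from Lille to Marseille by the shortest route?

Some routes from Lille to Marseille:
Lille → Bordeaux → Dijon → Marseille: 8 + 1 + 3 = 12
Lille → Lyon → Nantes → Dijon → Marseille: 5 + 1 + 5 + 3 = 14
Lille → Strasbourg → Marseille: 6 + 1 = 7
Lille → Lyon → Bordeaux → Dijon → Marseille: 5 + 3 + 1 + 3 = 12
Lille → Rennes → Nice → Bordeaux → Dijon → Marseille: 6 + 4 + 1 + 1 + 3 = 15
Shortest: 7 km.

7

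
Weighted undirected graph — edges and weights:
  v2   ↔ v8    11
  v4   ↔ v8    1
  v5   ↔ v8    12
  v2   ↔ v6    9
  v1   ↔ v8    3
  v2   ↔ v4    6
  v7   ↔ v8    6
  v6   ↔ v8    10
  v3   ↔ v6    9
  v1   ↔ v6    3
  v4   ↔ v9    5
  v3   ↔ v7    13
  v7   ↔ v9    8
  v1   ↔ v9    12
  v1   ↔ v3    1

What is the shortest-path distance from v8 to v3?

4

A few of the v8→v3 routes:
v8→v1→v6→v3: 3 + 3 + 9 = 15
v8→v6→v1→v3: 10 + 3 + 1 = 14
v8→v1→v3: 3 + 1 = 4
Best route has total 4.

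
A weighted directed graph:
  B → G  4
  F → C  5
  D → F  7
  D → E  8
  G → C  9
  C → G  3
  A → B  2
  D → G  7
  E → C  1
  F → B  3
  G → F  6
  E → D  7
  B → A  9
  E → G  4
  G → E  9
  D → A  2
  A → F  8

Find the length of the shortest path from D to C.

A few of the D→C routes:
D→G→C: 7 + 9 = 16
D→E→C: 8 + 1 = 9
D→A→F→C: 2 + 8 + 5 = 15
D→G→E→C: 7 + 9 + 1 = 17
D→F→C: 7 + 5 = 12
Best route has total 9.

9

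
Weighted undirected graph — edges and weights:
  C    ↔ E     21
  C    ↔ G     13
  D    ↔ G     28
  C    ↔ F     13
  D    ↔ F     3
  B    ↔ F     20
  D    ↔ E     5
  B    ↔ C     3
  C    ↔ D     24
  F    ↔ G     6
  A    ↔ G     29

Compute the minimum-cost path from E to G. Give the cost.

14

Checking several routes:
E→D→G: 5 + 28 = 33
E→C→G: 21 + 13 = 34
E→D→F→G: 5 + 3 + 6 = 14
E→D→F→C→G: 5 + 3 + 13 + 13 = 34
Best route has total 14.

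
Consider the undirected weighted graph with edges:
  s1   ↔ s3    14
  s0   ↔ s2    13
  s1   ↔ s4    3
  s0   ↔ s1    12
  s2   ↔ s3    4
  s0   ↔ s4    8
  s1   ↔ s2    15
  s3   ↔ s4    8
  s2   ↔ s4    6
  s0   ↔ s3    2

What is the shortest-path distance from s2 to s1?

Comparing a few candidate routes:
s2 → s3 → s4 → s1: 4 + 8 + 3 = 15
s2 → s3 → s0 → s4 → s1: 4 + 2 + 8 + 3 = 17
s2 → s1: 15
s2 → s4 → s1: 6 + 3 = 9
The minimum is 9.

9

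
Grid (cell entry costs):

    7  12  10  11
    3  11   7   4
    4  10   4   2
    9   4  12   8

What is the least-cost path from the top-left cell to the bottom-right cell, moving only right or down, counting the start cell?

One optimal route is (0,0) (1,0) (2,0) (2,1) (2,2) (2,3) (3,3).
Its cost is 7 + 3 + 4 + 10 + 4 + 2 + 8 = 38.
(Top row then right column would cost 54.)

38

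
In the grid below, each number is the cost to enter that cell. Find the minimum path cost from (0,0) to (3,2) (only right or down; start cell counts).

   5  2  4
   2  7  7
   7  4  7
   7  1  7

One optimal route is (0,0)→(0,1)→(1,1)→(2,1)→(3,1)→(3,2).
Its cost is 5 + 2 + 7 + 4 + 1 + 7 = 26.
(Top row then right column would cost 32.)

26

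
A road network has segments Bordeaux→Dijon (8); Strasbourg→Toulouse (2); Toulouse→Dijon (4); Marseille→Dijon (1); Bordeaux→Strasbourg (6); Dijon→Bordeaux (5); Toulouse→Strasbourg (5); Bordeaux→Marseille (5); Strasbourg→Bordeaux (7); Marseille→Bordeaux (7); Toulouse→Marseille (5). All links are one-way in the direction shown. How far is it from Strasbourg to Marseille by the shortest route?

7

Routes from Strasbourg to Marseille:
Strasbourg→Bordeaux→Marseille: 7 + 5 = 12
Strasbourg→Toulouse→Marseille: 2 + 5 = 7
Strasbourg→Toulouse→Dijon→Bordeaux→Marseille: 2 + 4 + 5 + 5 = 16
The minimum is 7.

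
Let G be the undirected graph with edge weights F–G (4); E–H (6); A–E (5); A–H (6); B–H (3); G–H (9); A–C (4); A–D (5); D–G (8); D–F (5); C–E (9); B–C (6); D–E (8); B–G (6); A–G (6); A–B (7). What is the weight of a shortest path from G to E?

11

Comparing a few candidate routes:
G - D - E: 8 + 8 = 16
G - B - H - E: 6 + 3 + 6 = 15
G - H - E: 9 + 6 = 15
G - F - D - E: 4 + 5 + 8 = 17
G - A - E: 6 + 5 = 11
G - D - A - E: 8 + 5 + 5 = 18
Best route has total 11.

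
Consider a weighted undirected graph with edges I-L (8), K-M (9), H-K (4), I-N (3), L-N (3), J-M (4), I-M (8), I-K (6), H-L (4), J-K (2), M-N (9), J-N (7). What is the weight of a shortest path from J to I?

8

Comparing a few candidate routes:
J - M - I: 4 + 8 = 12
J - N - I: 7 + 3 = 10
J - K - I: 2 + 6 = 8
Best route has total 8.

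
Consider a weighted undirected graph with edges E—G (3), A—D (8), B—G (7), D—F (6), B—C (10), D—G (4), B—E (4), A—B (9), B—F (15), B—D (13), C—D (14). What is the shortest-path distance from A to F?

A few of the A→F routes:
A - D - F: 8 + 6 = 14
A - B - G - D - F: 9 + 7 + 4 + 6 = 26
A - B - F: 9 + 15 = 24
A - B - E - G - D - F: 9 + 4 + 3 + 4 + 6 = 26
The minimum is 14.

14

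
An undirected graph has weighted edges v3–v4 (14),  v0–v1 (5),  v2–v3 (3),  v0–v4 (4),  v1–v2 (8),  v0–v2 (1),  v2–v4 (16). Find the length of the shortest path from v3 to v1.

Some routes from v3 to v1:
v3-v2-v0-v1: 3 + 1 + 5 = 9
v3-v2-v1: 3 + 8 = 11
v3-v4-v0-v1: 14 + 4 + 5 = 23
Shortest: 9.

9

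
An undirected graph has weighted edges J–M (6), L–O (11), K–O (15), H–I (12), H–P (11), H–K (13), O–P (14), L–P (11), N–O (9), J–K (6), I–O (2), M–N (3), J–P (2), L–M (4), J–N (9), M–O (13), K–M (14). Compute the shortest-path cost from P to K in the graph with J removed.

24

Checking several routes:
P - H - K: 11 + 13 = 24
P - L - M - K: 11 + 4 + 14 = 29
P - O - K: 14 + 15 = 29
Shortest: 24.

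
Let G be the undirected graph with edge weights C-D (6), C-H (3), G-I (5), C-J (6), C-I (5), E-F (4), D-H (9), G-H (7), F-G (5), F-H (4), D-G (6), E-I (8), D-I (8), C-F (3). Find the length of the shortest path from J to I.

11

Some routes from J to I:
J→C→F→G→I: 6 + 3 + 5 + 5 = 19
J→C→H→G→I: 6 + 3 + 7 + 5 = 21
J→C→D→G→I: 6 + 6 + 6 + 5 = 23
J→C→D→I: 6 + 6 + 8 = 20
J→C→F→E→I: 6 + 3 + 4 + 8 = 21
J→C→I: 6 + 5 = 11
Best route has total 11.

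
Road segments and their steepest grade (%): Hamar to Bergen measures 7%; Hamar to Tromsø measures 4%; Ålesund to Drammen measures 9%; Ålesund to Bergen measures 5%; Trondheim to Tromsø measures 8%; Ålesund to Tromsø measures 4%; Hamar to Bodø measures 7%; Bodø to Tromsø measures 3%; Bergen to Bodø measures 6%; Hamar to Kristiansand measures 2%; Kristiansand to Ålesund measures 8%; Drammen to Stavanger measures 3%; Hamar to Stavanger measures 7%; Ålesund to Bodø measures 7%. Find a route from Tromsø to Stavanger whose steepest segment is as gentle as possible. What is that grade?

Checking several routes:
Tromsø→Ålesund→Bodø→Hamar→Stavanger: max(4, 7, 7, 7) = 7
Tromsø→Ålesund→Bergen→Bodø→Hamar→Stavanger: max(4, 5, 6, 7, 7) = 7
Tromsø→Ålesund→Bergen→Hamar→Stavanger: max(4, 5, 7, 7) = 7
Tromsø→Ålesund→Bodø→Bergen→Hamar→Stavanger: max(4, 7, 6, 7, 7) = 7
The minimum achievable maximum is 7%.

7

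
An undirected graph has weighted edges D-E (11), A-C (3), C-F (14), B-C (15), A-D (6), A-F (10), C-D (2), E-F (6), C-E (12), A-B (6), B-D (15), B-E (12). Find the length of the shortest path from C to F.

Checking several routes:
C - A - F: 3 + 10 = 13
C - D - A - F: 2 + 6 + 10 = 18
C - E - F: 12 + 6 = 18
C - F: 14
The minimum is 13.

13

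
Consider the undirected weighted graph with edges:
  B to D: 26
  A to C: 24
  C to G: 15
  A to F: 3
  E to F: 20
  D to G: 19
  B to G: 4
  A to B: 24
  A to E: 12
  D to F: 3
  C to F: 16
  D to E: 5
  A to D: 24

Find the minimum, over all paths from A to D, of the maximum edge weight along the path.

3

A few of the A→D routes:
A -> F -> D: max(3, 3) = 3
A -> E -> F -> C -> G -> D: max(12, 20, 16, 15, 19) = 20
A -> F -> C -> G -> D: max(3, 16, 15, 19) = 19
A -> E -> F -> D: max(12, 20, 3) = 20
A -> E -> D: max(12, 5) = 12
The minimum achievable maximum is 3.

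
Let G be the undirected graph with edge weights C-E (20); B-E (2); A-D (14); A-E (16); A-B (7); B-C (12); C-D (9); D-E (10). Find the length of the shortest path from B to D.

12

Some routes from B to D:
B -> A -> D: 7 + 14 = 21
B -> C -> D: 12 + 9 = 21
B -> E -> A -> D: 2 + 16 + 14 = 32
B -> E -> C -> D: 2 + 20 + 9 = 31
B -> E -> D: 2 + 10 = 12
Best route has total 12.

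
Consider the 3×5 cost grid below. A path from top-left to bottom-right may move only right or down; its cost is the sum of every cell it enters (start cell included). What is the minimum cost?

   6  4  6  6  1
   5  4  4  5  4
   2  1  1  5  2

22

Take [0,0] → [1,0] → [2,0] → [2,1] → [2,2] → [2,3] → [2,4] for a total of 6 + 5 + 2 + 1 + 1 + 5 + 2 = 22.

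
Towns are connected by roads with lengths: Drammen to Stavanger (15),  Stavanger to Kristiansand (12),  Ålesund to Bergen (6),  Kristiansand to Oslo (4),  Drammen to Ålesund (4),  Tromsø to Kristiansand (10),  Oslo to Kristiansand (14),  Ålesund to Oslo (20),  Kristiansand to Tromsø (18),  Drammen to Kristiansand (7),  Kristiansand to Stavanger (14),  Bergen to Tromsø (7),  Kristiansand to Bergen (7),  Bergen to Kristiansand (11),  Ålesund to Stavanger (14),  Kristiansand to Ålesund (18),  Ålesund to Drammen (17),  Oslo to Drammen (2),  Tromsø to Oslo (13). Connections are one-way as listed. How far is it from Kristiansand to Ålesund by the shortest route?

Paths from Kristiansand to Ålesund:
Kristiansand→Bergen→Tromsø→Oslo→Drammen→Ålesund: 7 + 7 + 13 + 2 + 4 = 33
Kristiansand→Oslo→Drammen→Ålesund: 4 + 2 + 4 = 10
Kristiansand→Ålesund: 18
Kristiansand→Tromsø→Oslo→Drammen→Ålesund: 18 + 13 + 2 + 4 = 37
Shortest: 10.

10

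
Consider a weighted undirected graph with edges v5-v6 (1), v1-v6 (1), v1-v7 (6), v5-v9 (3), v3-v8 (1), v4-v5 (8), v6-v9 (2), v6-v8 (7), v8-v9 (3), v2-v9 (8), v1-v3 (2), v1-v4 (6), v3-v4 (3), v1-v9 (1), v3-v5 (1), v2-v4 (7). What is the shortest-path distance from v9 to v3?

Checking several routes:
v9-v1-v6-v5-v3: 1 + 1 + 1 + 1 = 4
v9-v8-v3: 3 + 1 = 4
v9-v6-v5-v3: 2 + 1 + 1 = 4
v9-v5-v3: 3 + 1 = 4
v9-v1-v3: 1 + 2 = 3
The minimum is 3.

3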